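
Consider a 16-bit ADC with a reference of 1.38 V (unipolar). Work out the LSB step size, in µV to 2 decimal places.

21.06 µV

Full-scale span = 1.38 V.
LSB = 1.38 / 2^16 = 1.38 / 65536 = 2.10571e-05 V = 21.06 µV.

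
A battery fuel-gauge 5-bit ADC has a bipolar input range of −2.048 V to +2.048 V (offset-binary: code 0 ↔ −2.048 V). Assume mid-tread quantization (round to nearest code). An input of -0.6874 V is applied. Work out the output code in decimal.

With 32 levels over 4.096 V, one step is 128.000 mV.
(V_in − V_low)/LSB = (-0.6874 − (−2.048)) / 0.128 = 10.630.
So the output code is 11.

code 11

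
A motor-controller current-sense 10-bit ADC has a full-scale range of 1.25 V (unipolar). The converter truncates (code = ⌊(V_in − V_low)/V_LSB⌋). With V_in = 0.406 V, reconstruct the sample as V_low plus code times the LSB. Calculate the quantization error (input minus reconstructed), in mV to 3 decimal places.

LSB = 1.25/2^10 = 1.221 mV.
(0.406 − 0)/0.0012207 = 332.5952; ⌊·⌋ gives code 332.
Code 332 maps back to 0 + 332×0.0012207 V = 0.40527344 V.
Difference: 0.000726562 V → 0.727 mV.

0.727 mV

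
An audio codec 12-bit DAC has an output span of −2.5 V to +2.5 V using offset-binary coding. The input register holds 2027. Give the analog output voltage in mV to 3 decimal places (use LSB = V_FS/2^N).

LSB = 5 V / 2^12 = 1.221 mV.
V_out = (−2.5) + 2027 × 0.0012207 V = -0.0256348 V.
= -25.635 mV.

-25.635 mV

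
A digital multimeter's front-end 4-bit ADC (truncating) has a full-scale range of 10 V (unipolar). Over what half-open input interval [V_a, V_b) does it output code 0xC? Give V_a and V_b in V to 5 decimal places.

LSB = 10/2^4 = 0.6250 V.
Code 0xC = 12 decimal.
V_a = V_low + 12·LSB = 7.5 V; V_b = V_low + 13·LSB = 8.125 V.

[7.50000 V, 8.12500 V)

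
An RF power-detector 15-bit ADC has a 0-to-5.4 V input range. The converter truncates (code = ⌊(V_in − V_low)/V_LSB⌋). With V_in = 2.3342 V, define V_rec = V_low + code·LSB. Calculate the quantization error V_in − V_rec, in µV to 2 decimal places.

44.73 µV

Step size: 5.4 V ÷ 2^15 = 164.79 µV.
(V_in − V_low)/LSB = (2.3342 − 0)/0.000164795 = 14164.2714 → code 14164 (floor).
Code 14164 maps back to 0 + 14164×0.000164795 V = 2.3341553 V.
Error = 2.3342 − 2.3341553 = 4.47266e-05 V = 44.73 µV.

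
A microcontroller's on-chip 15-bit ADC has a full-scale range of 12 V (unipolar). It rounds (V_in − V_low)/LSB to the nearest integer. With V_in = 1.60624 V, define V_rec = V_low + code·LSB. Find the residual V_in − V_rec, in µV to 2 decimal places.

One LSB is 12 V / 32768 = 366.21 µV.
(1.60624 − 0)/0.000366211 = 4386.1060; round gives code 4386.
Reconstructed: 1.6062012 V.
V_in − V_rec = 3.88281e-05 V = 38.83 µV.

38.83 µV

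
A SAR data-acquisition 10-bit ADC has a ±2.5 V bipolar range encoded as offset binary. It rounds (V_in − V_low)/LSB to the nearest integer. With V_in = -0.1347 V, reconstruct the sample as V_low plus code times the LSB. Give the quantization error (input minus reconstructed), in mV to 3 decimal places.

2.019 mV

LSB = 5/2^10 = 4.883 mV.
(V_in − V_low)/LSB = (-0.1347 − (−2.5))/0.00488281 = 484.4134 → code 484 (round).
Reconstructed: -0.13671875 V.
V_in − V_rec = 0.00201875 V = 2.019 mV.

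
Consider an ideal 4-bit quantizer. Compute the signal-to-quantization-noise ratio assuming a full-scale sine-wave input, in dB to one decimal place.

SNR ≈ 6.02·N + 1.76 dB = 6.02·4 + 1.76 = 25.84 dB.

25.8 dB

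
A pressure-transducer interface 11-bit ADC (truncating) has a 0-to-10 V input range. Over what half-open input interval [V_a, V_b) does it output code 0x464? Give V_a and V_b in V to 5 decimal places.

[5.48828 V, 5.49316 V)

LSB = 10/2^11 = 4.883 mV.
Code 0x464 = 1124 decimal.
V_a = V_low + 1124·LSB = 5.48828 V; V_b = V_low + 1125·LSB = 5.49316 V.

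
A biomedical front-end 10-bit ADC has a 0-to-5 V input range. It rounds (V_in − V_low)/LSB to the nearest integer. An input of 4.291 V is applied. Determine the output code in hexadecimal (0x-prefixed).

LSB = 5 V / 1024 = 4.883 mV.
(V_in − V_low)/LSB = (4.291 − 0) / 0.00488281 = 878.797.
Round → code 879.
In hexadecimal (0x-prefixed): 0x36F.

code 0x36F (decimal 879)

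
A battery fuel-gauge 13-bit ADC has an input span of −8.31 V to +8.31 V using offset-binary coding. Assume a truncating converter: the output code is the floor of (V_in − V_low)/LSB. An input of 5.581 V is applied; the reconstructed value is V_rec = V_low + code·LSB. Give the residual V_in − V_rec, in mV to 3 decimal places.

1.776 mV

LSB = 16.62/2^13 = 2.029 mV.
(V_in − V_low)/LSB = (5.581 − (−8.31))/0.00202881 = 6846.8756 → code 6846 (floor).
Reconstructed: 5.5792236 V.
V_in − V_rec = 0.00177637 V = 1.776 mV.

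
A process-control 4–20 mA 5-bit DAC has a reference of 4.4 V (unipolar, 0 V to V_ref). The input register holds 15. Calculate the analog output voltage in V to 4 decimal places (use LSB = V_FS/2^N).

LSB = 4.4 V / 2^5 = 137.500 mV.
V_out = 0 + 15 × 0.1375 V = 2.0625 V.

2.0625 V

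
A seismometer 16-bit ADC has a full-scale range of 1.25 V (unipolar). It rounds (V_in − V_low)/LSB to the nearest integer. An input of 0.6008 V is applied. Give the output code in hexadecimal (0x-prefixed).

code 0x7B0B (decimal 31499)

LSB = 1.25 V / 65536 = 19.07 µV.
(V_in − V_low)/LSB = (0.6008 − 0) / 1.90735e-05 = 31499.223.
round(31499.223) = 31499.
In hexadecimal (0x-prefixed): 0x7B0B.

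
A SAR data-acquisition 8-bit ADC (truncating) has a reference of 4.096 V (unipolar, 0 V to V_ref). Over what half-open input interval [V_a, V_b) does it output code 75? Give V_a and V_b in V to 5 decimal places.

[1.20000 V, 1.21600 V)

LSB = 4.096/2^8 = 16.000 mV.
V_a = V_low + 75·LSB = 1.2 V; V_b = V_low + 76·LSB = 1.216 V.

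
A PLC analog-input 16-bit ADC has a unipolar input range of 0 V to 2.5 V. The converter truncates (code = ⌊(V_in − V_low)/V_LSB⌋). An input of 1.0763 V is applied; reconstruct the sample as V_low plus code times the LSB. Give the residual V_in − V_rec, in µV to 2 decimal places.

Step size: 2.5 V ÷ 2^16 = 38.15 µV.
Scaled input = 28214.5587 LSBs, so code = 28214.
Reconstructed: 1.0762787 V.
V_in − V_rec = 2.13135e-05 V = 21.31 µV.

21.31 µV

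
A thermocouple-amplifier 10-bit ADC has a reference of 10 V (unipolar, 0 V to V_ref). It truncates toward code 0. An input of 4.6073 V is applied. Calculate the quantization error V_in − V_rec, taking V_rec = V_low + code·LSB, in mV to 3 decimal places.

LSB = 10/2^10 = 9.766 mV.
(V_in − V_low)/LSB = (4.6073 − 0)/0.00976562 = 471.7875 → code 471 (floor).
V_rec = 0 + 471·0.00976562 = 4.5996094 V.
V_in − V_rec = 0.00769063 V = 7.691 mV.

7.691 mV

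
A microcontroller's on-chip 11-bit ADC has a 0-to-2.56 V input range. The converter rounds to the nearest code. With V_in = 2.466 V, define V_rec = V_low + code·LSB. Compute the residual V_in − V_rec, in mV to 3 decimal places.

-0.250 mV

One LSB is 2.56 V / 2048 = 1.250 mV.
(V_in − V_low)/LSB = (2.466 − 0)/0.00125 = 1972.8000 → code 1973 (round).
V_rec = 0 + 1973·0.00125 = 2.46625 V.
Error = 2.466 − 2.46625 = -0.00025 V = -0.250 mV.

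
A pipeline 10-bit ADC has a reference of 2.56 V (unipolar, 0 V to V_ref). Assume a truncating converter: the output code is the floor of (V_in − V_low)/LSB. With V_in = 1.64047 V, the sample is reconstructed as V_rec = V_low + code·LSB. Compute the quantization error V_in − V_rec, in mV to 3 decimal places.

0.470 mV

Step size: 2.56 V ÷ 2^10 = 2.500 mV.
(V_in − V_low)/LSB = (1.64047 − 0)/0.0025 = 656.1880 → code 656 (floor).
Code 656 maps back to 0 + 656×0.0025 V = 1.64 V.
Difference: 0.00047 V → 0.470 mV.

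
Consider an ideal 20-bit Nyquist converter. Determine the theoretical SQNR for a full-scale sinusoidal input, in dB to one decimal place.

122.2 dB

SNR ≈ 6.02·N + 1.76 dB = 6.02·20 + 1.76 = 122.16 dB.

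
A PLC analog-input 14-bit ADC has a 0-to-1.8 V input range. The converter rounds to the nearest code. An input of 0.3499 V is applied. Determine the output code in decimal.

code 3185

LSB = 1.8 V / 16384 = 109.86 µV.
(0.3499 − 0) / 0.000109863 = 3184.868 LSBs.
round(3184.868) = 3185.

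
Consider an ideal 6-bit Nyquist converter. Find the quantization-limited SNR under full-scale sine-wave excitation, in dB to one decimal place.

SNR ≈ 6.02·N + 1.76 dB = 6.02·6 + 1.76 = 37.88 dB.

37.9 dB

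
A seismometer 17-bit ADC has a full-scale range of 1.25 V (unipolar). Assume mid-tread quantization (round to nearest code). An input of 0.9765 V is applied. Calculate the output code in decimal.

code 102393

LSB = 1.25 V / 131072 = 9.54 µV.
(V_in − V_low)/LSB = (0.9765 − 0) / 9.53674e-06 = 102393.446.
So the output code is 102393.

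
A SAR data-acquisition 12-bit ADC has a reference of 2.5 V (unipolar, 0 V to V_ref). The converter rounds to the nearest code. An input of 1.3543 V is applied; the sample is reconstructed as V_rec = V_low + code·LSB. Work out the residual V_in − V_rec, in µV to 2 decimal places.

LSB = 2.5/2^12 = 0.610 mV.
(V_in − V_low)/LSB = (1.3543 − 0)/0.000610352 = 2218.8851 → code 2219 (round).
V_rec = 0 + 2219·0.000610352 = 1.3543701 V.
V_in − V_rec = -7.01172e-05 V = -70.12 µV.

-70.12 µV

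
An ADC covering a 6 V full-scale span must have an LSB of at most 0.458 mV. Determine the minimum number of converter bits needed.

Number of steps required ≥ 6 V / 0.458 mV = 13100.44.
Need 2^N ≥ 13100.44; 2^13 = 8192, 2^14 = 16384.
Minimum N = 14.

14 bits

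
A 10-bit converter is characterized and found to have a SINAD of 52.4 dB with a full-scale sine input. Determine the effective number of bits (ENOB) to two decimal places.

ENOB = (SINAD − 1.76) / 6.02 = (52.4 − 1.76)/6.02 = 8.412.

8.41 bits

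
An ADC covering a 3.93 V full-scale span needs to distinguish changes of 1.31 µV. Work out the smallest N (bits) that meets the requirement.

22 bits

Number of steps required ≥ 3.93 V / 1.31 µV = 3000000.00.
Need 2^N ≥ 3000000.00; 2^21 = 2097152, 2^22 = 4194304.
Minimum N = 22.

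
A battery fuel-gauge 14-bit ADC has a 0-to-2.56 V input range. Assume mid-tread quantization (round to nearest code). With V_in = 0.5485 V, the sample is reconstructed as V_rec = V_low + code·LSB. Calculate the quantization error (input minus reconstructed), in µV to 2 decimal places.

LSB = 2.56/2^14 = 156.25 µV.
(0.5485 − 0)/0.00015625 = 3510.4000; round gives code 3510.
Code 3510 maps back to 0 + 3510×0.00015625 V = 0.5484375 V.
V_in − V_rec = 6.25e-05 V = 62.50 µV.

62.50 µV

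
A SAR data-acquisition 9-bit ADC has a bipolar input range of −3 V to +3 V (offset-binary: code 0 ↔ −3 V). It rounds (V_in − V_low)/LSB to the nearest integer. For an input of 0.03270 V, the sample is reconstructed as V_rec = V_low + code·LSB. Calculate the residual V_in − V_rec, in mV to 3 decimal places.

Step size: 6 V ÷ 2^9 = 11.719 mV.
(0.03270 − (−3))/0.0117188 = 258.7904; round gives code 259.
Reconstructed: 0.03515625 V.
Error = 0.03270 − 0.03515625 = -0.00245625 V = -2.456 mV.

-2.456 mV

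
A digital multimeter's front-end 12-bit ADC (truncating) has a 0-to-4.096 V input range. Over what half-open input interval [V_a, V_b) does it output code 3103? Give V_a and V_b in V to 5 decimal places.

LSB = 4.096/2^12 = 1.000 mV.
V_a = V_low + 3103·LSB = 3.103 V; V_b = V_low + 3104·LSB = 3.104 V.

[3.10300 V, 3.10400 V)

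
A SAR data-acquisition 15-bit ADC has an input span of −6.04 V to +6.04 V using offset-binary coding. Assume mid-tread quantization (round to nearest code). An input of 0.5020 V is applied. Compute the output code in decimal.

code 17746

LSB = 12.08 V / 32768 = 368.65 µV.
(V_in − V_low)/LSB = (0.5020 − (−6.04)) / 0.000368652 = 17745.717.
So the output code is 17746.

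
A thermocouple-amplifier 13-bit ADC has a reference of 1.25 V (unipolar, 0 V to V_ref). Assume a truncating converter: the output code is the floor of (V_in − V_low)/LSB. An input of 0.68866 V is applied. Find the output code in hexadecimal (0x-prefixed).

LSB = 1.25 V / 8192 = 152.59 µV.
(V_in − V_low)/LSB = (0.68866 − 0) / 0.000152588 = 4513.202.
So the output code is 4513.
In hexadecimal (0x-prefixed): 0x11A1.

code 0x11A1 (decimal 4513)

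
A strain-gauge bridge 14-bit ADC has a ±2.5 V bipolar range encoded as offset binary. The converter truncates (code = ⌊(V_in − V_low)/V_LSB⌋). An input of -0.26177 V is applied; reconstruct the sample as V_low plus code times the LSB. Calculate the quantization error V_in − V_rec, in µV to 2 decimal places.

70.82 µV

Step size: 5 V ÷ 2^14 = 305.18 µV.
(-0.26177 − (−2.5))/0.000305176 = 7334.2321; ⌊·⌋ gives code 7334.
Code 7334 maps back to (−2.5) + 7334×0.000305176 V = -0.26184082 V.
V_in − V_rec = 7.08203e-05 V = 70.82 µV.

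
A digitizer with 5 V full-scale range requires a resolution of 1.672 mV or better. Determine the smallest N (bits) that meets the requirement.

Number of steps required ≥ 5 V / 1.672 mV = 2990.43.
Need 2^N ≥ 2990.43; 2^11 = 2048, 2^12 = 4096.
Minimum N = 12.

12 bits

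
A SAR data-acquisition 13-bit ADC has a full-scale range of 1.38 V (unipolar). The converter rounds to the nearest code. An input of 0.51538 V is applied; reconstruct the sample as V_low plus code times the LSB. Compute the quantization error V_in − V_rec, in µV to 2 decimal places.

LSB = 1.38/2^13 = 168.46 µV.
(0.51538 − 0)/0.000168457 = 3059.4152; round gives code 3059.
Reconstructed: 0.51531006 V.
Error = 0.51538 − 0.51531006 = 6.99414e-05 V = 69.94 µV.

69.94 µV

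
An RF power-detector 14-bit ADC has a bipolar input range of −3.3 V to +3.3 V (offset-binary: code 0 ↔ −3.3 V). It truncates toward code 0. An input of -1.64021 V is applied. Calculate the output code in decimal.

Full-scale span = 6.6 V; LSB = 6.6/2^14 = 402.83 µV.
(-1.64021 − (−3.3)) / 0.000402832 = 4120.303 LSBs.
So the output code is 4120.

code 4120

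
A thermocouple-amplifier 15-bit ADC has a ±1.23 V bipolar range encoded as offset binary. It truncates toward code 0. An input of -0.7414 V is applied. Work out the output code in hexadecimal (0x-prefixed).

code 0x196C (decimal 6508)

With 32768 levels over 2.46 V, one step is 75.07 µV.
Input sits at 6508.311 steps above V_low.
So the output code is 6508.
In hexadecimal (0x-prefixed): 0x196C.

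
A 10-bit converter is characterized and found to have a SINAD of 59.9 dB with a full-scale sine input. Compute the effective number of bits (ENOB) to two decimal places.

9.66 bits

ENOB = (SINAD − 1.76) / 6.02 = (59.9 − 1.76)/6.02 = 9.658.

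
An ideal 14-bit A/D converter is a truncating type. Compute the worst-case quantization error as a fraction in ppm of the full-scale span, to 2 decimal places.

Truncating → worst-case error = 1 LSB = V_FS/2^14, so 1e+06/16384 = 61.0352 ppm of full scale.

61.04 ppm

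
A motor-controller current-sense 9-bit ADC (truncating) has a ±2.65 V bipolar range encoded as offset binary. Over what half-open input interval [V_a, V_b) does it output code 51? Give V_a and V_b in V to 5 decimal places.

LSB = 5.3/2^9 = 10.352 mV.
V_a = V_low + 51·LSB = -2.12207 V; V_b = V_low + 52·LSB = -2.11172 V.

[-2.12207 V, -2.11172 V)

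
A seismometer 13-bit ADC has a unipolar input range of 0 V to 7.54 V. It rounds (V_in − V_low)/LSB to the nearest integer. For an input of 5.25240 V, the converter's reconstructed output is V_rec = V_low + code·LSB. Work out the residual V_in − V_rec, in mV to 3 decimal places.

-0.381 mV

LSB = 7.54/2^13 = 0.920 mV.
(V_in − V_low)/LSB = (5.25240 − 0)/0.00092041 = 5706.5863 → code 5707 (round).
Reconstructed: 5.2527808 V.
Error = 5.25240 − 5.2527808 = -0.000380762 V = -0.381 mV.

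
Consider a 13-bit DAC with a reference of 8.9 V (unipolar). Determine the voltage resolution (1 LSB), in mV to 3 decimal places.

1.086 mV

Full-scale span = 8.9 V.
LSB = 8.9 / 2^13 = 8.9 / 8192 = 0.00108643 V = 1.086 mV.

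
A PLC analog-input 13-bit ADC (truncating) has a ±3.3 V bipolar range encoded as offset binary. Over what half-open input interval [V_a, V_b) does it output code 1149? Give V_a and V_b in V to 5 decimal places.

[-2.37429 V, -2.37349 V)

LSB = 6.6/2^13 = 0.806 mV.
V_a = V_low + 1149·LSB = -2.37429 V; V_b = V_low + 1150·LSB = -2.37349 V.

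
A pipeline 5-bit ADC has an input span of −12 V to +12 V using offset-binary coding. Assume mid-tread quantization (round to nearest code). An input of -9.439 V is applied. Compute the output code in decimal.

With 32 levels over 24 V, one step is 0.7500 V.
(-9.439 − (−12)) / 0.75 = 3.415 LSBs.
round(3.415) = 3.

code 3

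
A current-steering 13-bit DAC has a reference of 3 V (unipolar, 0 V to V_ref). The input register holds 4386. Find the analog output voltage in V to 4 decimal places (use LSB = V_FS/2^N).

LSB = 3 V / 2^13 = 366.21 µV.
V_out = 0 + 4386 × 0.000366211 V = 1.6062 V.

1.6062 V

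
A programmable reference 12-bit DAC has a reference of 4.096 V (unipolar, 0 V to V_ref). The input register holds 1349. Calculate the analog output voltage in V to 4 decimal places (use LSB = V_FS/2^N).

LSB = 4.096 V / 2^12 = 1.000 mV.
V_out = 0 + 1349 × 0.001 V = 1.349 V.

1.3490 V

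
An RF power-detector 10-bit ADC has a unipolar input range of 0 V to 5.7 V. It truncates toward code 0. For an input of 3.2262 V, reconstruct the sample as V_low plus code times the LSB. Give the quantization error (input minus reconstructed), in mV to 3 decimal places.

Step size: 5.7 V ÷ 2^10 = 5.566 mV.
Scaled input = 579.5840 LSBs, so code = 579.
Code 579 maps back to 0 + 579×0.00556641 V = 3.2229492 V.
Difference: 0.00325078 V → 3.251 mV.

3.251 mV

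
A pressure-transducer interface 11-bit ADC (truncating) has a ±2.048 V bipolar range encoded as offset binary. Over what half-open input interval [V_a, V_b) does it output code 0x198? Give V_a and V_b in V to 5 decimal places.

LSB = 4.096/2^11 = 2.000 mV.
Code 0x198 = 408 decimal.
V_a = V_low + 408·LSB = -1.232 V; V_b = V_low + 409·LSB = -1.23 V.

[-1.23200 V, -1.23000 V)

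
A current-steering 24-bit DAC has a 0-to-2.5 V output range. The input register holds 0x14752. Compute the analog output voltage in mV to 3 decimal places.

LSB = 2.5 V / 2^24 = 0.15 µV.
Code 0x14752 = 83794 decimal.
V_out = 0 + 83794 × 1.49012e-07 V = 0.0124863 V.
= 12.486 mV.

12.486 mV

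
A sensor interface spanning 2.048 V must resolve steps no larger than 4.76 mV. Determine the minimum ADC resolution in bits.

Number of steps required ≥ 2.048 V / 4.76 mV = 430.25.
Need 2^N ≥ 430.25; 2^8 = 256, 2^9 = 512.
Minimum N = 9.

9 bits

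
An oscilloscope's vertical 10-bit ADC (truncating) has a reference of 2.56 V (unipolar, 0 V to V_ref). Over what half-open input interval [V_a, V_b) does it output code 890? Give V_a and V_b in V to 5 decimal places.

[2.22500 V, 2.22750 V)

LSB = 2.56/2^10 = 2.500 mV.
V_a = V_low + 890·LSB = 2.225 V; V_b = V_low + 891·LSB = 2.2275 V.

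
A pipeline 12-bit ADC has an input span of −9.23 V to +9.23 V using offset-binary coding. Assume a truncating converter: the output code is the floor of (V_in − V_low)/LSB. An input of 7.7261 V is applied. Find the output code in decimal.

code 3762

Full-scale span = 18.46 V; LSB = 18.46/2^12 = 4.507 mV.
(7.7261 − (−9.23)) / 0.00450684 = 3762.307 LSBs.
So the output code is 3762.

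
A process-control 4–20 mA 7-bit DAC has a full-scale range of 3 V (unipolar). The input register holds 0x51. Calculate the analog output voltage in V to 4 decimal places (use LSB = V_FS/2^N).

LSB = 3 V / 2^7 = 23.438 mV.
Code 0x51 = 81 decimal.
V_out = 0 + 81 × 0.0234375 V = 1.89844 V.

1.8984 V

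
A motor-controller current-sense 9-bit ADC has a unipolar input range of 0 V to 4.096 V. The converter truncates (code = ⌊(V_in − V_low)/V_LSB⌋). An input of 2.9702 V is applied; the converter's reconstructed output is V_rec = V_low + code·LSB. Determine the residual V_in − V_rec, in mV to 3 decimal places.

One LSB is 4.096 V / 512 = 8.000 mV.
(V_in − V_low)/LSB = (2.9702 − 0)/0.008 = 371.2750 → code 371 (floor).
Reconstructed: 2.968 V.
Difference: 0.0022 V → 2.200 mV.

2.200 mV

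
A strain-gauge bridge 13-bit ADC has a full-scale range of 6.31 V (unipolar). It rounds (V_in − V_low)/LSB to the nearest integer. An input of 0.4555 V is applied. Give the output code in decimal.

LSB = 6.31 V / 8192 = 0.770 mV.
(V_in − V_low)/LSB = (0.4555 − 0) / 0.000770264 = 591.356.
Round → code 591.

code 591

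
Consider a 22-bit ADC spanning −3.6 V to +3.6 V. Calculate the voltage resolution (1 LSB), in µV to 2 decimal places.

1.72 µV

Full-scale span = 7.2 V.
LSB = 7.2 / 2^22 = 7.2 / 4194304 = 1.71661e-06 V = 1.72 µV.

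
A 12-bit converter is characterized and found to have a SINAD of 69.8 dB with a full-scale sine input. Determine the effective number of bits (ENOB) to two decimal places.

11.30 bits

ENOB = (SINAD − 1.76) / 6.02 = (69.8 − 1.76)/6.02 = 11.302.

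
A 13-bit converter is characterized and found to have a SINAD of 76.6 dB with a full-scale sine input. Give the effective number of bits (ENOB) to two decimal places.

12.43 bits

ENOB = (SINAD − 1.76) / 6.02 = (76.6 − 1.76)/6.02 = 12.432.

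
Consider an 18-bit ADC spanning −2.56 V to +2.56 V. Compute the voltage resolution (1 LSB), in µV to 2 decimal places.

19.53 µV

Full-scale span = 5.12 V.
LSB = 5.12 / 2^18 = 5.12 / 262144 = 1.95313e-05 V = 19.53 µV.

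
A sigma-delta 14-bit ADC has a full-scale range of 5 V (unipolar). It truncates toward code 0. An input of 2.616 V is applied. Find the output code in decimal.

With 16384 levels over 5 V, one step is 305.18 µV.
Input sits at 8572.109 steps above V_low.
⌊·⌋(8572.109) = 8572.

code 8572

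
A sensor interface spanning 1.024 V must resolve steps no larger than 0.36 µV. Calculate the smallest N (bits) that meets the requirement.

Number of steps required ≥ 1.024 V / 0.36 µV = 2844444.44.
Need 2^N ≥ 2844444.44; 2^21 = 2097152, 2^22 = 4194304.
Minimum N = 22.

22 bits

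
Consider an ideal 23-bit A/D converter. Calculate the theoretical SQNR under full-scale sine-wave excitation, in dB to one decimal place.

SNR ≈ 6.02·N + 1.76 dB = 6.02·23 + 1.76 = 140.22 dB.

140.2 dB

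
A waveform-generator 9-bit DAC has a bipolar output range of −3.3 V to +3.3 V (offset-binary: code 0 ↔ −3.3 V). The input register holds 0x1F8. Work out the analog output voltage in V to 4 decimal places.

3.1969 V

LSB = 6.6 V / 2^9 = 12.891 mV.
Code 0x1F8 = 504 decimal.
V_out = (−3.3) + 504 × 0.0128906 V = 3.19687 V.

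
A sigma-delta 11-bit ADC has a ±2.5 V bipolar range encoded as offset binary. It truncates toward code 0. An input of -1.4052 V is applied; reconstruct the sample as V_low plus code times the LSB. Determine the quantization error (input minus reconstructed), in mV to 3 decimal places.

One LSB is 5 V / 2048 = 2.441 mV.
(-1.4052 − (−2.5))/0.00244141 = 448.4301; ⌊·⌋ gives code 448.
V_rec = (−2.5) + 448·0.00244141 = -1.40625 V.
Error = -1.4052 − (−1.40625) = 0.00105 V = 1.050 mV.

1.050 mV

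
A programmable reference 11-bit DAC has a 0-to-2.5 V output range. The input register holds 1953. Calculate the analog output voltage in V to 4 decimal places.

LSB = 2.5 V / 2^11 = 1.221 mV.
V_out = 0 + 1953 × 0.0012207 V = 2.38403 V.

2.3840 V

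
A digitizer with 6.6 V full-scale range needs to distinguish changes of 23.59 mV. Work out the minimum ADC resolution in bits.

Number of steps required ≥ 6.6 V / 23.59 mV = 279.78.
Need 2^N ≥ 279.78; 2^8 = 256, 2^9 = 512.
Minimum N = 9.

9 bits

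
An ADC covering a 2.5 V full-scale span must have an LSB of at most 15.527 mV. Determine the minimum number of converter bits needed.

8 bits

Number of steps required ≥ 2.5 V / 15.527 mV = 161.01.
Need 2^N ≥ 161.01; 2^7 = 128, 2^8 = 256.
Minimum N = 8.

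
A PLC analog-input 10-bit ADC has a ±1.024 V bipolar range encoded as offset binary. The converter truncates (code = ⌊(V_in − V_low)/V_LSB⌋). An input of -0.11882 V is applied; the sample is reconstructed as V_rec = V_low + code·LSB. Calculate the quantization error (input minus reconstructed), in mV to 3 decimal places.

Step size: 2.048 V ÷ 2^10 = 2.000 mV.
(V_in − V_low)/LSB = (-0.11882 − (−1.024))/0.002 = 452.5900 → code 452 (floor).
Reconstructed: -0.12 V.
Difference: 0.00118 V → 1.180 mV.

1.180 mV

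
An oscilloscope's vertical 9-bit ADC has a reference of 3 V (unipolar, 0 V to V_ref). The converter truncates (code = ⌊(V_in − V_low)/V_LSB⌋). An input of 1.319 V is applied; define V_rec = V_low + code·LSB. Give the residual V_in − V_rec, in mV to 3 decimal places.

LSB = 3/2^9 = 5.859 mV.
(V_in − V_low)/LSB = (1.319 − 0)/0.00585938 = 225.1093 → code 225 (floor).
V_rec = 0 + 225·0.00585938 = 1.3183594 V.
Error = 1.319 − 1.3183594 = 0.000640625 V = 0.641 mV.

0.641 mV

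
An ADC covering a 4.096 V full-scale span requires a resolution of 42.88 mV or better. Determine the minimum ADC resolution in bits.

7 bits

Number of steps required ≥ 4.096 V / 42.88 mV = 95.52.
Need 2^N ≥ 95.52; 2^6 = 64, 2^7 = 128.
Minimum N = 7.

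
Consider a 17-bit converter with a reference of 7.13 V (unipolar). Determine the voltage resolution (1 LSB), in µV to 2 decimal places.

Full-scale span = 7.13 V.
LSB = 7.13 / 2^17 = 7.13 / 131072 = 5.43976e-05 V = 54.40 µV.

54.40 µV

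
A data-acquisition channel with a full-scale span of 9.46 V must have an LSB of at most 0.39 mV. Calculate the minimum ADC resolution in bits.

15 bits

Number of steps required ≥ 9.46 V / 0.39 mV = 24256.41.
Need 2^N ≥ 24256.41; 2^14 = 16384, 2^15 = 32768.
Minimum N = 15.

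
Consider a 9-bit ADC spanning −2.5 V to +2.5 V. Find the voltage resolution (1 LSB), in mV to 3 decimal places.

Full-scale span = 5 V.
LSB = 5 / 2^9 = 5 / 512 = 0.00976562 V = 9.766 mV.

9.766 mV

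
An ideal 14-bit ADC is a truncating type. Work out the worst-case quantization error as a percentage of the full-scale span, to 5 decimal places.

0.00610 %

Truncating → worst-case error = 1 LSB = V_FS/2^14, so 100/16384 = 0.00610352 % of full scale.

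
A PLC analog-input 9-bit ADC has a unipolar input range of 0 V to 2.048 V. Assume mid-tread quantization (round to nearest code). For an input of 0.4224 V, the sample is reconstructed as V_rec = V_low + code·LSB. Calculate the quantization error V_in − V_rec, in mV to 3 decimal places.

One LSB is 2.048 V / 512 = 4.000 mV.
Scaled input = 105.6000 LSBs, so code = 106.
Code 106 maps back to 0 + 106×0.004 V = 0.424 V.
Error = 0.4224 − 0.424 = -0.0016 V = -1.600 mV.

-1.600 mV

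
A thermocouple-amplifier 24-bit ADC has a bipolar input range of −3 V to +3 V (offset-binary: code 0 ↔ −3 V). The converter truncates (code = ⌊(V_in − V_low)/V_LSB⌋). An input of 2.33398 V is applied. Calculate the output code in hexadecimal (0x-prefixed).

code 0xE39549 (decimal 14914889)

With 16777216 levels over 6 V, one step is 0.36 µV.
Input sits at 14914889.100 steps above V_low.
Floor → code 14914889.
In hexadecimal (0x-prefixed): 0xE39549.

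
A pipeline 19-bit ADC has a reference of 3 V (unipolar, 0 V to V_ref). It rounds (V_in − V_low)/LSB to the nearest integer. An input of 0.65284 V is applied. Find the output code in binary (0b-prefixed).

Full-scale span = 3 V; LSB = 3/2^19 = 5.72 µV.
Input sits at 114092.059 steps above V_low.
So the output code is 114092.
In binary (0b-prefixed): 0b11011110110101100.

code 0b11011110110101100 (decimal 114092)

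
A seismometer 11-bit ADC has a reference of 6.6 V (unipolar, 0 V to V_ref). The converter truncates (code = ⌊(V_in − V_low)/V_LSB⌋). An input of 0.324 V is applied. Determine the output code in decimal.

With 2048 levels over 6.6 V, one step is 3.223 mV.
(0.324 − 0) / 0.00322266 = 100.538 LSBs.
⌊·⌋(100.538) = 100.

code 100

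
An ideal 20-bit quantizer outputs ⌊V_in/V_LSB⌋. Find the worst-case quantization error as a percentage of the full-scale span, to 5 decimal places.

0.00010 %

Truncating → worst-case error = 1 LSB = V_FS/2^20, so 100/1048576 = 9.53674e-05 % of full scale.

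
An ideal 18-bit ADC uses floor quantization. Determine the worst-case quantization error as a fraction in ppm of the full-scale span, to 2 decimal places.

Truncating → worst-case error = 1 LSB = V_FS/2^18, so 1e+06/262144 = 3.8147 ppm of full scale.

3.81 ppm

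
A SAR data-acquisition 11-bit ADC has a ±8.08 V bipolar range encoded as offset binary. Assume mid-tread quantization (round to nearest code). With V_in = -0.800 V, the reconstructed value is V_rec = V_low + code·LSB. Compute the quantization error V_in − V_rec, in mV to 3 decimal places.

-3.047 mV

One LSB is 16.16 V / 2048 = 7.891 mV.
(V_in − V_low)/LSB = (-0.800 − (−8.08))/0.00789063 = 922.6139 → code 923 (round).
Code 923 maps back to (−8.08) + 923×0.00789063 V = -0.79695313 V.
Difference: -0.00304688 V → -3.047 mV.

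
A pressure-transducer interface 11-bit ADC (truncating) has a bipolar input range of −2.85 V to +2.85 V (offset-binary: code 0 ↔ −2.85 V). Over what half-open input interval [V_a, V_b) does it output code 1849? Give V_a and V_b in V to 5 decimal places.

[2.29614 V, 2.29893 V)

LSB = 5.7/2^11 = 2.783 mV.
V_a = V_low + 1849·LSB = 2.29614 V; V_b = V_low + 1850·LSB = 2.29893 V.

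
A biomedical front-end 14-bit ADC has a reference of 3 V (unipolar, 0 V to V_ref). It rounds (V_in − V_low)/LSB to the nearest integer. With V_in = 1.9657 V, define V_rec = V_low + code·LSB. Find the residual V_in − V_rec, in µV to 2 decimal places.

Step size: 3 V ÷ 2^14 = 183.11 µV.
(1.9657 − 0)/0.000183105 = 10735.3429; round gives code 10735.
V_rec = 0 + 10735·0.000183105 = 1.9656372 V.
Difference: 6.2793e-05 V → 62.79 µV.

62.79 µV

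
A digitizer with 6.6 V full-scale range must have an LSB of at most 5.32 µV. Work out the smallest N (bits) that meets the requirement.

21 bits

Number of steps required ≥ 6.6 V / 5.32 µV = 1240601.50.
Need 2^N ≥ 1240601.50; 2^20 = 1048576, 2^21 = 2097152.
Minimum N = 21.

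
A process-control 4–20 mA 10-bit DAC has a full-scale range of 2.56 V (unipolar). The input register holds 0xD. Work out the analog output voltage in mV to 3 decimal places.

LSB = 2.56 V / 2^10 = 2.500 mV.
Code 0xD = 13 decimal.
V_out = 0 + 13 × 0.0025 V = 0.0325 V.
= 32.500 mV.

32.500 mV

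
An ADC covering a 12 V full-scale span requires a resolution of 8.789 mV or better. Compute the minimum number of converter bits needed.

Number of steps required ≥ 12 V / 8.789 mV = 1365.34.
Need 2^N ≥ 1365.34; 2^10 = 1024, 2^11 = 2048.
Minimum N = 11.

11 bits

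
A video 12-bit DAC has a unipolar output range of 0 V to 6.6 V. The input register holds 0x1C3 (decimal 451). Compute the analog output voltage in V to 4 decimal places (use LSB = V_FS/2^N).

LSB = 6.6 V / 2^12 = 1.611 mV.
Code 0x1C3 = 451 decimal.
V_out = 0 + 451 × 0.00161133 V = 0.726709 V.

0.7267 V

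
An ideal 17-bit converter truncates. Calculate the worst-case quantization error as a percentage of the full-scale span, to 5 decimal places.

0.00076 %

Truncating → worst-case error = 1 LSB = V_FS/2^17, so 100/131072 = 0.000762939 % of full scale.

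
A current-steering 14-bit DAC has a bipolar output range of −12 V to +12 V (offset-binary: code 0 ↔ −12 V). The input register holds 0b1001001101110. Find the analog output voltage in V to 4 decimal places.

-5.0889 V

LSB = 24 V / 2^14 = 1.465 mV.
Code 0b1001001101110 = 4718 decimal.
V_out = (−12) + 4718 × 0.00146484 V = -5.08887 V.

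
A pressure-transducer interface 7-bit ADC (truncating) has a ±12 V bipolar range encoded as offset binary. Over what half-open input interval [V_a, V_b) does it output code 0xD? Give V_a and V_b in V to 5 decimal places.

LSB = 24/2^7 = 187.500 mV.
Code 0xD = 13 decimal.
V_a = V_low + 13·LSB = -9.5625 V; V_b = V_low + 14·LSB = -9.375 V.

[-9.56250 V, -9.37500 V)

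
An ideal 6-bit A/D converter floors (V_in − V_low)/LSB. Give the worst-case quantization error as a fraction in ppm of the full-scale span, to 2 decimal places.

Truncating → worst-case error = 1 LSB = V_FS/2^6, so 1e+06/64 = 15625 ppm of full scale.

15625.00 ppm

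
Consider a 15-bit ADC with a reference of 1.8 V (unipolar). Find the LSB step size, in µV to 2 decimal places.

Full-scale span = 1.8 V.
LSB = 1.8 / 2^15 = 1.8 / 32768 = 5.49316e-05 V = 54.93 µV.

54.93 µV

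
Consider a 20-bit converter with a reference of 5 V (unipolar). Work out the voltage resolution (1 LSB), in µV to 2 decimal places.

4.77 µV

Full-scale span = 5 V.
LSB = 5 / 2^20 = 5 / 1048576 = 4.76837e-06 V = 4.77 µV.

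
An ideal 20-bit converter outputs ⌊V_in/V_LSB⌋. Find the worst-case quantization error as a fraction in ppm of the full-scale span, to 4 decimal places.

0.9537 ppm

Truncating → worst-case error = 1 LSB = V_FS/2^20, so 1e+06/1048576 = 0.953674 ppm of full scale.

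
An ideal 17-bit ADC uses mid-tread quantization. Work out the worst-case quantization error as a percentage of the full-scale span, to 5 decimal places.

Rounding → worst-case error = ½ LSB = V_FS/2^18, so 100/262144 = 0.00038147 % of full scale.

0.00038 %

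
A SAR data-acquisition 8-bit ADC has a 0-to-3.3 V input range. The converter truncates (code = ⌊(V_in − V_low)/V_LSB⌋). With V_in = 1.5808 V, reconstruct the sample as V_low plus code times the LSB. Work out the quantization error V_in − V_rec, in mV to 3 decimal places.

8.144 mV

One LSB is 3.3 V / 256 = 12.891 mV.
(1.5808 − 0)/0.0128906 = 122.6318; ⌊·⌋ gives code 122.
Reconstructed: 1.5726563 V.
V_in − V_rec = 0.00814375 V = 8.144 mV.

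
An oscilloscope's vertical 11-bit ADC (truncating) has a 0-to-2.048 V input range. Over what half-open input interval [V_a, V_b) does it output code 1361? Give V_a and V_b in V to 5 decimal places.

[1.36100 V, 1.36200 V)

LSB = 2.048/2^11 = 1.000 mV.
V_a = V_low + 1361·LSB = 1.361 V; V_b = V_low + 1362·LSB = 1.362 V.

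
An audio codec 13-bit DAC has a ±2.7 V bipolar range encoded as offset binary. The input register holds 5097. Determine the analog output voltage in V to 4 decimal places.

LSB = 5.4 V / 2^13 = 0.659 mV.
V_out = (−2.7) + 5097 × 0.00065918 V = 0.659839 V.

0.6598 V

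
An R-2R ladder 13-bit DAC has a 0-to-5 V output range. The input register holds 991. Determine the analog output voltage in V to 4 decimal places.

LSB = 5 V / 2^13 = 0.610 mV.
V_out = 0 + 991 × 0.000610352 V = 0.604858 V.

0.6049 V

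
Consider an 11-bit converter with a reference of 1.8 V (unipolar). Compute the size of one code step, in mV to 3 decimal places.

0.879 mV

Full-scale span = 1.8 V.
LSB = 1.8 / 2^11 = 1.8 / 2048 = 0.000878906 V = 0.879 mV.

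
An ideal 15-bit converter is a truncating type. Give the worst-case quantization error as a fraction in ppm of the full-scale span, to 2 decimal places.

Truncating → worst-case error = 1 LSB = V_FS/2^15, so 1e+06/32768 = 30.5176 ppm of full scale.

30.52 ppm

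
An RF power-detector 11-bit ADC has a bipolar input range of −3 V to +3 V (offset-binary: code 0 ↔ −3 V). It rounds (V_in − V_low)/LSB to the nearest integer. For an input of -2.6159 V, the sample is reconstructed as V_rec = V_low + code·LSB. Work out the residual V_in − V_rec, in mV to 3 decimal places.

0.311 mV

Step size: 6 V ÷ 2^11 = 2.930 mV.
Scaled input = 131.1061 LSBs, so code = 131.
V_rec = (−3) + 131·0.00292969 = -2.6162109 V.
Difference: 0.000310938 V → 0.311 mV.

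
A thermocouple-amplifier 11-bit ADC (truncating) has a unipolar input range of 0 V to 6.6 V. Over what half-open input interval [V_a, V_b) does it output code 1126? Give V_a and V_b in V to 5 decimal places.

[3.62871 V, 3.63193 V)

LSB = 6.6/2^11 = 3.223 mV.
V_a = V_low + 1126·LSB = 3.62871 V; V_b = V_low + 1127·LSB = 3.63193 V.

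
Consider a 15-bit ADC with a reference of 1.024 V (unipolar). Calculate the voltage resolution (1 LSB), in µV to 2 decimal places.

Full-scale span = 1.024 V.
LSB = 1.024 / 2^15 = 1.024 / 32768 = 3.125e-05 V = 31.25 µV.

31.25 µV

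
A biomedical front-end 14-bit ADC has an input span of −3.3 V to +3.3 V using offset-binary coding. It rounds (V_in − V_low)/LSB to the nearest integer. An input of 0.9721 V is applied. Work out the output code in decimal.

code 10605

LSB = 6.6 V / 16384 = 402.83 µV.
(0.9721 − (−3.3)) / 0.000402832 = 10605.165 LSBs.
round(10605.165) = 10605.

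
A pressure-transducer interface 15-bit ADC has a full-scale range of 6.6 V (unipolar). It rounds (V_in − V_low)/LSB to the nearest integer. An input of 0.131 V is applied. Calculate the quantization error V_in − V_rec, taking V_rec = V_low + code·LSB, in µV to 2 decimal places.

LSB = 6.6/2^15 = 201.42 µV.
(V_in − V_low)/LSB = (0.131 − 0)/0.000201416 = 650.3952 → code 650 (round).
Code 650 maps back to 0 + 650×0.000201416 V = 0.13092041 V.
Error = 0.131 − 0.13092041 = 7.95898e-05 V = 79.59 µV.

79.59 µV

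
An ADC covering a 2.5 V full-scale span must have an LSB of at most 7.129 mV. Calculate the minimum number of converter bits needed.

Number of steps required ≥ 2.5 V / 7.129 mV = 350.68.
Need 2^N ≥ 350.68; 2^8 = 256, 2^9 = 512.
Minimum N = 9.

9 bits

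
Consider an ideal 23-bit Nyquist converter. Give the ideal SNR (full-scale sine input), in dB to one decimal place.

SNR ≈ 6.02·N + 1.76 dB = 6.02·23 + 1.76 = 140.22 dB.

140.2 dB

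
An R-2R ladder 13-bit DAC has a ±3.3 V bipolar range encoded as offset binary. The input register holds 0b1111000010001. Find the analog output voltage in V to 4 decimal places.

2.9012 V

LSB = 6.6 V / 2^13 = 0.806 mV.
Code 0b1111000010001 = 7697 decimal.
V_out = (−3.3) + 7697 × 0.000805664 V = 2.9012 V.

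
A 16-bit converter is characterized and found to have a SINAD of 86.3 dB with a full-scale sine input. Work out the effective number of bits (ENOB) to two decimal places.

14.04 bits

ENOB = (SINAD − 1.76) / 6.02 = (86.3 − 1.76)/6.02 = 14.043.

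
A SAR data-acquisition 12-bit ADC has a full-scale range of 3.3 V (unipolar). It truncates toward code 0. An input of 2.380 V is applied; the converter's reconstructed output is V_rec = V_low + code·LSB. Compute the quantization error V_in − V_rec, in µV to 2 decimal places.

One LSB is 3.3 V / 4096 = 0.806 mV.
(2.380 − 0)/0.000805664 = 2954.0848; ⌊·⌋ gives code 2954.
V_rec = 0 + 2954·0.000805664 = 2.3799316 V.
Error = 2.380 − 2.3799316 = 6.83594e-05 V = 68.36 µV.

68.36 µV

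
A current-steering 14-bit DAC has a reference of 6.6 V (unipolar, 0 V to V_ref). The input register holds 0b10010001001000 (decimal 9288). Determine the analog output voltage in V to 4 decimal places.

3.7415 V

LSB = 6.6 V / 2^14 = 402.83 µV.
Code 0b10010001001000 = 9288 decimal.
V_out = 0 + 9288 × 0.000402832 V = 3.7415 V.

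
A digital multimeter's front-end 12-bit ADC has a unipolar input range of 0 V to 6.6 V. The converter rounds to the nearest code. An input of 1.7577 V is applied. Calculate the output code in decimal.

With 4096 levels over 6.6 V, one step is 1.611 mV.
(V_in − V_low)/LSB = (1.7577 − 0) / 0.00161133 = 1090.839.
Round → code 1091.

code 1091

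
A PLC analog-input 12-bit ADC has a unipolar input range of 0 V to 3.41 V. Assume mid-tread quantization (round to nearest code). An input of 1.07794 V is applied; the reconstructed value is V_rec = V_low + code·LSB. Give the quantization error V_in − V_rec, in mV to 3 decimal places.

-0.173 mV

Step size: 3.41 V ÷ 2^12 = 0.833 mV.
Scaled input = 1294.7924 LSBs, so code = 1295.
Reconstructed: 1.0781128 V.
Error = 1.07794 − 1.0781128 = -0.000172793 V = -0.173 mV.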